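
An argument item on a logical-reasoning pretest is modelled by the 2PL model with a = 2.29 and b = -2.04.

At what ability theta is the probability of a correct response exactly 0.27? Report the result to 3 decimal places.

P(theta) = 1 / (1 + exp(−a(theta − b)))
logit = ln(0.2700/0.7300) = -0.9946
theta = b + logit/(a) = -2.04 + (-0.9946)/2.2900 = -2.4743

-2.474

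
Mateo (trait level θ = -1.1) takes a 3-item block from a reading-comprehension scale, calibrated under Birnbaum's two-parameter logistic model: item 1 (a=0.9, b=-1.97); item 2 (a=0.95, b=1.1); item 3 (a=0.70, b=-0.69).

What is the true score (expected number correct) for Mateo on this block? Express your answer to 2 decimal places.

1.23

P(θ) = 1 / (1 + exp(−a(θ − b)))
P_1 = 1/(1+e^{-0.7830}) = 0.6863
P_2 = 1/(1+e^{2.0900}) = 0.1101
P_3 = 1/(1+e^{0.2870}) = 0.4287
E[score] = 0.6863 + 0.1101 + 0.4287 = 1.2251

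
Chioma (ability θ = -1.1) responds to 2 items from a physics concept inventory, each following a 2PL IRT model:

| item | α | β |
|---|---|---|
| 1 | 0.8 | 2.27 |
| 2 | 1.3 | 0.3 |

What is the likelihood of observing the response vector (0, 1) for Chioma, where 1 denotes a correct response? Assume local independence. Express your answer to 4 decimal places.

0.1306

P(θ) = 1 / (1 + exp(−α(θ − β)))
P_1 = 1/(1+e^{2.6960}) = 0.0632
P_2 = 1/(1+e^{1.8200}) = 0.1394
L = (1−P_1) × P_2 = 0.9368 × 0.1394 = 0.13062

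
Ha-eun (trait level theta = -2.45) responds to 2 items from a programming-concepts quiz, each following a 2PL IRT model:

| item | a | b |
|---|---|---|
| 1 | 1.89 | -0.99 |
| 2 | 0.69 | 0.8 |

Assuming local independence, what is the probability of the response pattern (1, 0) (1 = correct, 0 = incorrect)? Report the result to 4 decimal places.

0.0538

P(theta) = 1 / (1 + exp(−a(theta − b)))
P_1 = 1/(1+e^{2.7594}) = 0.0596
P_2 = 1/(1+e^{2.2425}) = 0.0960
L = P_1 × (1−P_2) = 0.0596 × 0.9040 = 0.05384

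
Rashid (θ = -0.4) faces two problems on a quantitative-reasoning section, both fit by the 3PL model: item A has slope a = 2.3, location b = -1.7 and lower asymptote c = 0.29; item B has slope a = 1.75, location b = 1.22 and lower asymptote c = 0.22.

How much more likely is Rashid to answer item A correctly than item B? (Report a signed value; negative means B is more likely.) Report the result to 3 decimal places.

0.703

P(θ) = c + (1 − c) · 1 / (1 + exp(−a(θ − b)))
P_A = 0.9660
P_B = 0.2633
P_A − P_B = 0.7027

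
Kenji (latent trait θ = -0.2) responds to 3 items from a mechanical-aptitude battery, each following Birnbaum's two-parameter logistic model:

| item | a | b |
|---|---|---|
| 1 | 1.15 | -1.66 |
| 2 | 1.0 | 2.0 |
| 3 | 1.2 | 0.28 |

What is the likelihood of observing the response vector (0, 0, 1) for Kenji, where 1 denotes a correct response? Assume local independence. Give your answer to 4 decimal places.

0.0509

P(θ) = 1 / (1 + exp(−a(θ − b)))
P_1 = 1/(1+e^{-1.6790}) = 0.8428
P_2 = 1/(1+e^{2.2000}) = 0.0998
P_3 = 1/(1+e^{0.5760}) = 0.3599
L = (1−P_1) × (1−P_2) × P_3 = 0.1572 × 0.9002 × 0.3599 = 0.05094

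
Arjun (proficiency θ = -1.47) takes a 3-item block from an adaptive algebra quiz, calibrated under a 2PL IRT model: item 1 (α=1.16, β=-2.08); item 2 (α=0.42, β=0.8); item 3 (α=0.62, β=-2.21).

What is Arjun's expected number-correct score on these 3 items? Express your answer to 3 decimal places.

1.561

P(θ) = 1 / (1 + exp(−α(θ − β)))
P_1 = 1/(1+e^{-0.7076}) = 0.6699
P_2 = 1/(1+e^{0.9534}) = 0.2782
P_3 = 1/(1+e^{-0.4588}) = 0.6127
E[score] = 0.6699 + 0.2782 + 0.6127 = 1.5608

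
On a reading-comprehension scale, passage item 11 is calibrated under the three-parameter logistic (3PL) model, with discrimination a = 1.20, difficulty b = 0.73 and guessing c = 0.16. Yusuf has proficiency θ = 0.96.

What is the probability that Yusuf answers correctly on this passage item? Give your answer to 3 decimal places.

P(θ) = c + (1 − c) · 1 / (1 + exp(−a(θ − b)))
Exponent: 1.20 × (0.96 − 0.73) = 0.2760
1/(1 + e^{-0.2760}) = 0.5686
P = 0.16 + 0.84 × 0.5686 = 0.6376

0.638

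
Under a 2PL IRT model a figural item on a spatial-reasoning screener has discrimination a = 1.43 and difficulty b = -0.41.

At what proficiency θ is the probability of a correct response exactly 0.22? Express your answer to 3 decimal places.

-1.295

P(θ) = 1 / (1 + exp(−a(θ − b)))
logit = ln(0.2200/0.7800) = -1.2657
θ = b + logit/(a) = -0.41 + (-1.2657)/1.4300 = -1.2951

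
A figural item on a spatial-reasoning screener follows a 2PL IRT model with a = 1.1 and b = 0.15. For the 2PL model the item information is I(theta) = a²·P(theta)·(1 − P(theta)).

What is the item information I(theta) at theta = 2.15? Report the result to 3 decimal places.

0.109

P = 1/(1+e^{-2.2000}) = 0.9002
P(1−P) = 0.9002 × 0.0998 = 0.0898
I = a² × P(1−P) = 1.1² × 0.0898 = 0.10866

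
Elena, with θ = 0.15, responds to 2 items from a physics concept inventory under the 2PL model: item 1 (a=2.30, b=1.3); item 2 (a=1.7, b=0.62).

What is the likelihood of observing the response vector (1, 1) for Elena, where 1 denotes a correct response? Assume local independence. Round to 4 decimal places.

0.0206

P(θ) = 1 / (1 + exp(−a(θ − b)))
P_1 = 1/(1+e^{2.6450}) = 0.0663
P_2 = 1/(1+e^{0.7990}) = 0.3102
L = P_1 × P_2 = 0.0663 × 0.3102 = 0.02057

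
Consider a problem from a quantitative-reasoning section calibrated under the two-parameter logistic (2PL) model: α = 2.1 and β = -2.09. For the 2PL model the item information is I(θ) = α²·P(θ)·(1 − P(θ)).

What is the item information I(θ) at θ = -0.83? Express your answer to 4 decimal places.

P = 1/(1+e^{-2.6460}) = 0.9338
P(1−P) = 0.9338 × 0.0662 = 0.0618
I = α² × P(1−P) = 2.1² × 0.0618 = 0.27275

0.2728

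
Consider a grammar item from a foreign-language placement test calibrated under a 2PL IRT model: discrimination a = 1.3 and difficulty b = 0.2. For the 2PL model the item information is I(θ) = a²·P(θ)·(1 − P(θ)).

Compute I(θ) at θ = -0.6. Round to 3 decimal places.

P = 1/(1+e^{1.0400}) = 0.2611
P(1−P) = 0.2611 × 0.7389 = 0.1930
I = a² × P(1−P) = 1.3² × 0.1930 = 0.32609

0.326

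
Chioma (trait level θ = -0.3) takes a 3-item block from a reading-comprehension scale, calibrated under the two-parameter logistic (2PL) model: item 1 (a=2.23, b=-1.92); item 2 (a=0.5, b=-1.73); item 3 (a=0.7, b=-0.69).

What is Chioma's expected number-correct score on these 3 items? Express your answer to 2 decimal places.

2.21

P(θ) = 1 / (1 + exp(−a(θ − b)))
P_1 = 1/(1+e^{-3.6126}) = 0.9737
P_2 = 1/(1+e^{-0.7150}) = 0.6715
P_3 = 1/(1+e^{-0.2730}) = 0.5678
E[score] = 0.9737 + 0.6715 + 0.5678 = 2.2131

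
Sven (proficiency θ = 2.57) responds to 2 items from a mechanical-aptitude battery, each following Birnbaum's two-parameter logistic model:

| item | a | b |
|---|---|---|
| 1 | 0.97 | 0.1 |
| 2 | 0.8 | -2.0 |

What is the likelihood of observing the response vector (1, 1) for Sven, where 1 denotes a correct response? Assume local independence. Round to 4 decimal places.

P(θ) = 1 / (1 + exp(−a(θ − b)))
P_1 = 1/(1+e^{-2.3959}) = 0.9165
P_2 = 1/(1+e^{-3.6560}) = 0.9748
L = P_1 × P_2 = 0.9165 × 0.9748 = 0.89343

0.8934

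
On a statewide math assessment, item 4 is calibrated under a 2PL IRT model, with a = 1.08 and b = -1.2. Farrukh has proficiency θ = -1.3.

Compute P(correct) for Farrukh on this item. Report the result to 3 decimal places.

0.473

P(θ) = 1 / (1 + exp(−a(θ − b)))
Exponent: 1.08 × (-1.3 − (-1.2)) = -0.1080
1/(1 + e^{0.1080}) = 0.4730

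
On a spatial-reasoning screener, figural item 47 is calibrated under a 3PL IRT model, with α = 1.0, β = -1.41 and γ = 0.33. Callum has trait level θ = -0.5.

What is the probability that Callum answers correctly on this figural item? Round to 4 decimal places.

0.8077

P(θ) = γ + (1 − γ) · 1 / (1 + exp(−α(θ − β)))
Exponent: 1.0 × (-0.5 − (-1.41)) = 0.9100
1/(1 + e^{-0.9100}) = 0.7130
P = 0.33 + 0.67 × 0.7130 = 0.8077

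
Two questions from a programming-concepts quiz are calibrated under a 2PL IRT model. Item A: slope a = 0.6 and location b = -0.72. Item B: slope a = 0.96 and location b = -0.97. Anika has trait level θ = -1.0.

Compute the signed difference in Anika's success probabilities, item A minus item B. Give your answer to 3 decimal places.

-0.035

P(θ) = 1 / (1 + exp(−a(θ − b)))
P_A = 0.4581
P_B = 0.4928
P_A − P_B = -0.0347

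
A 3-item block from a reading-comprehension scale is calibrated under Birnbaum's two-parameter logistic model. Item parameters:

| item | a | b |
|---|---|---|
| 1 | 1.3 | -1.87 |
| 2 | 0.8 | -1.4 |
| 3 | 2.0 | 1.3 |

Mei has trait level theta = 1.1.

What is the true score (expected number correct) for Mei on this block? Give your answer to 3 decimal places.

P(theta) = 1 / (1 + exp(−a(theta − b)))
P_1 = 1/(1+e^{-3.8610}) = 0.9794
P_2 = 1/(1+e^{-2.0000}) = 0.8808
P_3 = 1/(1+e^{0.4000}) = 0.4013
E[score] = 0.9794 + 0.8808 + 0.4013 = 2.2615

2.261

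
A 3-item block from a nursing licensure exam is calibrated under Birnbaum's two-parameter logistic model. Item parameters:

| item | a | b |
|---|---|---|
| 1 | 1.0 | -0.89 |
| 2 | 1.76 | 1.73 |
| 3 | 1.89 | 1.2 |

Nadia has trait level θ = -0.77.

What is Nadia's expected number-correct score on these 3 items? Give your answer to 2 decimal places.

P(θ) = 1 / (1 + exp(−a(θ − b)))
P_1 = 1/(1+e^{-0.1200}) = 0.5300
P_2 = 1/(1+e^{4.4000}) = 0.0121
P_3 = 1/(1+e^{3.7233}) = 0.0236
E[score] = 0.5300 + 0.0121 + 0.0236 = 0.5657

0.57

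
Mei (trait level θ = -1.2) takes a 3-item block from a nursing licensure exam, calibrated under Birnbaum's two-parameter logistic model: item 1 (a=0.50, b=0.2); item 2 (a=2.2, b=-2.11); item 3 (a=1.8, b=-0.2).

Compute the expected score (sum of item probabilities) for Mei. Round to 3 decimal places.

1.355

P(θ) = 1 / (1 + exp(−a(θ − b)))
P_1 = 1/(1+e^{0.7000}) = 0.3318
P_2 = 1/(1+e^{-2.0020}) = 0.8810
P_3 = 1/(1+e^{1.8000}) = 0.1419
E[score] = 0.3318 + 0.8810 + 0.1419 = 1.3547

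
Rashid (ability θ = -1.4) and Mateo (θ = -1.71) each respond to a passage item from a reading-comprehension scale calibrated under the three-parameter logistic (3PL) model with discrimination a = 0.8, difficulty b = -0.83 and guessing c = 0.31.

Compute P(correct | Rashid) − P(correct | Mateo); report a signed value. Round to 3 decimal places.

0.039

P(θ) = c + (1 − c) · 1 / (1 + exp(−a(θ − b)))
P(Rashid) = 0.5777  [exponent -0.4560]
P(Mateo) = 0.5383  [exponent -0.7040]
Difference = 0.5777 − 0.5383 = 0.0393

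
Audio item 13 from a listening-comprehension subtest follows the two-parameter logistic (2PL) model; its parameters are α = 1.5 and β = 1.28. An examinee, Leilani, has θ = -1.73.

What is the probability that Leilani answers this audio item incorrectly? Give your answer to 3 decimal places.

P(θ) = 1 / (1 + exp(−α(θ − β)))
Exponent: 1.5 × (-1.73 − 1.28) = -4.5150
1/(1 + e^{4.5150}) = 0.0108
P(incorrect) = 1 − 0.0108 = 0.9892

0.989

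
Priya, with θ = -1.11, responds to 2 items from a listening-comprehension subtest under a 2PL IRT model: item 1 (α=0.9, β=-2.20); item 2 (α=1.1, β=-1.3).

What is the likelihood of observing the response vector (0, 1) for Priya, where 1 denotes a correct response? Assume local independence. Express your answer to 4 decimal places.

P(θ) = 1 / (1 + exp(−α(θ − β)))
P_1 = 1/(1+e^{-0.9810}) = 0.7273
P_2 = 1/(1+e^{-0.2090}) = 0.5521
L = (1−P_1) × P_2 = 0.2727 × 0.5521 = 0.15054

0.1505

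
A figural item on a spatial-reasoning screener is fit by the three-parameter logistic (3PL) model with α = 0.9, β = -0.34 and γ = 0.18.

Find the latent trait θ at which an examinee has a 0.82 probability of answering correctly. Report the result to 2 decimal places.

1.07

P(θ) = γ + (1 − γ) · 1 / (1 + exp(−α(θ − β)))
Remove guessing floor: (0.82 − 0.18)/(1 − 0.18) = 0.7805
logit = ln(0.7805/0.2195) = 1.2685
θ = β + logit/(α) = -0.34 + 1.2685/0.9000 = 1.0695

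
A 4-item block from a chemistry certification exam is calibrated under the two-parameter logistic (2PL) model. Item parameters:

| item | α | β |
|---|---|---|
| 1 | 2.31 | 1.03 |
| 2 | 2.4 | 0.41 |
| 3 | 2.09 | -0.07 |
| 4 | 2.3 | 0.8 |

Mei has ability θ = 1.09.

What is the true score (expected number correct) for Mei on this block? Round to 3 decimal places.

2.951

P(θ) = 1 / (1 + exp(−α(θ − β)))
P_1 = 1/(1+e^{-0.1386}) = 0.5346
P_2 = 1/(1+e^{-1.6320}) = 0.8364
P_3 = 1/(1+e^{-2.4244}) = 0.9187
P_4 = 1/(1+e^{-0.6670}) = 0.6608
E[score] = 0.5346 + 0.8364 + 0.9187 + 0.6608 = 2.9505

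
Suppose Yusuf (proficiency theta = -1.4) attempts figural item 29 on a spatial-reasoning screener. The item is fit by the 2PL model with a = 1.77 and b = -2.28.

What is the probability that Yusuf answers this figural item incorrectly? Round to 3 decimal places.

0.174

P(theta) = 1 / (1 + exp(−a(theta − b)))
Exponent: 1.77 × (-1.4 − (-2.28)) = 1.5576
1/(1 + e^{-1.5576}) = 0.8260
P(incorrect) = 1 − 0.8260 = 0.1740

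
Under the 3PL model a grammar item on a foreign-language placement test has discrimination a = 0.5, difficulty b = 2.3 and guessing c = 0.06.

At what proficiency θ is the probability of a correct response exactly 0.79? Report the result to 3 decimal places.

P(θ) = c + (1 − c) · 1 / (1 + exp(−a(θ − b)))
Remove guessing floor: (0.79 − 0.06)/(1 − 0.06) = 0.7766
logit = ln(0.7766/0.2234) = 1.2459
θ = b + logit/(a) = 2.3 + 1.2459/0.5000 = 4.7919

4.792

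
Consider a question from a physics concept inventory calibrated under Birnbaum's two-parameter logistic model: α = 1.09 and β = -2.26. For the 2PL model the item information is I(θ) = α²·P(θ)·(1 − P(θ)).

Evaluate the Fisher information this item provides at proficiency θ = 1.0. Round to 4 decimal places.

0.0321

P = 1/(1+e^{-3.5534}) = 0.9722
P(1−P) = 0.9722 × 0.0278 = 0.0271
I = α² × P(1−P) = 1.09² × 0.0271 = 0.03215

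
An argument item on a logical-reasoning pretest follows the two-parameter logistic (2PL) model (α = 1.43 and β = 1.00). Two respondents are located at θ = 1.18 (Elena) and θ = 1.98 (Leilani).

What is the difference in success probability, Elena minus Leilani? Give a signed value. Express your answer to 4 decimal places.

-0.2384

P(θ) = 1 / (1 + exp(−α(θ − β)))
P(Elena) = 0.5640  [exponent 0.2574]
P(Leilani) = 0.8024  [exponent 1.4014]
Difference = 0.5640 − 0.8024 = -0.2384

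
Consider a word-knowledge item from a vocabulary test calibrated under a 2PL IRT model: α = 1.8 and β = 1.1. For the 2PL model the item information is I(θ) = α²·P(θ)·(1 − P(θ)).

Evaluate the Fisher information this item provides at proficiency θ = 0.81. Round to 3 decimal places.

P = 1/(1+e^{0.5220}) = 0.3724
P(1−P) = 0.3724 × 0.6276 = 0.2337
I = α² × P(1−P) = 1.8² × 0.2337 = 0.75723

0.757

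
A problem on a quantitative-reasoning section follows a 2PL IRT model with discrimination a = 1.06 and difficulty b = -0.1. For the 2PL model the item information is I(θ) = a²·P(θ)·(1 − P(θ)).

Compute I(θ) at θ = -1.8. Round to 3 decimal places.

0.137

P = 1/(1+e^{1.8020}) = 0.1416
P(1−P) = 0.1416 × 0.8584 = 0.1216
I = a² × P(1−P) = 1.06² × 0.1216 = 0.13658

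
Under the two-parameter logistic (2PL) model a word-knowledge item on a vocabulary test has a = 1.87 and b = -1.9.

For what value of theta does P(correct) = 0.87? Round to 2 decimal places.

-0.88

P(theta) = 1 / (1 + exp(−a(theta − b)))
logit = ln(0.8700/0.1300) = 1.9010
theta = b + logit/(a) = -1.9 + 1.9010/1.8700 = -0.8834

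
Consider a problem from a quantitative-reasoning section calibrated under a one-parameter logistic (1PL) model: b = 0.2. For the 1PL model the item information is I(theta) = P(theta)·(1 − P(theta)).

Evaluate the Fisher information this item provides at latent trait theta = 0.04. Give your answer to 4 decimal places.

P = 1/(1+e^{0.1600}) = 0.4601
P(1−P) = 0.4601 × 0.5399 = 0.2484
I = P(1−P) = 0.24841

0.2484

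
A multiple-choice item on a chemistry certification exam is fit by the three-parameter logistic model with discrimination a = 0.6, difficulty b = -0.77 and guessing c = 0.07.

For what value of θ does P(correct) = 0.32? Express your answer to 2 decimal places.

-2.44

P(θ) = c + (1 − c) · 1 / (1 + exp(−a(θ − b)))
Remove guessing floor: (0.32 − 0.07)/(1 − 0.07) = 0.2688
logit = ln(0.2688/0.7312) = -1.0006
θ = b + logit/(a) = -0.77 + (-1.0006)/0.6000 = -2.4377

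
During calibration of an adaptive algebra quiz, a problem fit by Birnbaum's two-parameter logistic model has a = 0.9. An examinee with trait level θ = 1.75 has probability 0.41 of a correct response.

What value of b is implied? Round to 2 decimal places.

P(θ) = 1 / (1 + exp(−a(θ − b)))
logit(0.41) = ln(0.41/0.59) = -0.3640
b = θ − logit/(a) = 1.75 − (-0.3640)/0.9000 = 2.1544

2.15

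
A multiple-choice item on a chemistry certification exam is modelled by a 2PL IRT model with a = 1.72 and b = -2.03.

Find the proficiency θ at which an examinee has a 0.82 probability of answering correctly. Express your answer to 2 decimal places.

P(θ) = 1 / (1 + exp(−a(θ − b)))
logit = ln(0.8200/0.1800) = 1.5163
θ = b + logit/(a) = -2.03 + 1.5163/1.7200 = -1.1484

-1.15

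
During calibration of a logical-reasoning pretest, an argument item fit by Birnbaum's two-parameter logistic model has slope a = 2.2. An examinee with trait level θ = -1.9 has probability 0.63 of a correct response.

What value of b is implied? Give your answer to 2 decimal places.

P(θ) = 1 / (1 + exp(−a(θ − b)))
logit(0.63) = ln(0.63/0.37) = 0.5322
b = θ − logit/(a) = -1.9 − 0.5322/2.2000 = -2.1419

-2.14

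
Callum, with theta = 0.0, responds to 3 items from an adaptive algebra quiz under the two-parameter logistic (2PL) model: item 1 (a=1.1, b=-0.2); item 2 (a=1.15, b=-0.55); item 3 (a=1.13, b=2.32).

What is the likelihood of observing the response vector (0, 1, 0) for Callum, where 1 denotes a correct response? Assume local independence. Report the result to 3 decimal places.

0.271

P(theta) = 1 / (1 + exp(−a(theta − b)))
P_1 = 1/(1+e^{-0.2200}) = 0.5548
P_2 = 1/(1+e^{-0.6325}) = 0.6531
P_3 = 1/(1+e^{2.6216}) = 0.0678
L = (1−P_1) × P_2 × (1−P_3) = 0.4452 × 0.6531 × 0.9322 = 0.27105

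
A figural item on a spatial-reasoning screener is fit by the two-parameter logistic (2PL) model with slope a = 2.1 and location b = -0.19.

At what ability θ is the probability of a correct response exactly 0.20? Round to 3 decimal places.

P(θ) = 1 / (1 + exp(−a(θ − b)))
logit = ln(0.2000/0.8000) = -1.3863
θ = b + logit/(a) = -0.19 + (-1.3863)/2.1000 = -0.8501

-0.850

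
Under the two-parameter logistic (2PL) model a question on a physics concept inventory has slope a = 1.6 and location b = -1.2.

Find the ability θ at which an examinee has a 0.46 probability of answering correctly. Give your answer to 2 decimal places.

P(θ) = 1 / (1 + exp(−a(θ − b)))
logit = ln(0.4600/0.5400) = -0.1603
θ = b + logit/(a) = -1.2 + (-0.1603)/1.6000 = -1.3002

-1.30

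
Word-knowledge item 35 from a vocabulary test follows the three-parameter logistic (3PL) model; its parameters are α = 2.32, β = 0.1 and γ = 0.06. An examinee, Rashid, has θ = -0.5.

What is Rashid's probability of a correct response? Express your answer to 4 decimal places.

0.2471

P(θ) = γ + (1 − γ) · 1 / (1 + exp(−α(θ − β)))
Exponent: 2.32 × (-0.5 − 0.1) = -1.3920
1/(1 + e^{1.3920}) = 0.1991
P = 0.06 + 0.94 × 0.1991 = 0.2471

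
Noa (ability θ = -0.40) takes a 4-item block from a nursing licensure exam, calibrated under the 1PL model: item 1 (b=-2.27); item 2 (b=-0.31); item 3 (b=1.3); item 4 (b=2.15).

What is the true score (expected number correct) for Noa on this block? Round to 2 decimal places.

P(θ) = 1 / (1 + exp(−(θ − b)))
P_1 = 1/(1+e^{-1.8700}) = 0.8665
P_2 = 1/(1+e^{0.0900}) = 0.4775
P_3 = 1/(1+e^{1.7000}) = 0.1545
P_4 = 1/(1+e^{2.5500}) = 0.0724
E[score] = 0.8665 + 0.4775 + 0.1545 + 0.0724 = 1.5709

1.57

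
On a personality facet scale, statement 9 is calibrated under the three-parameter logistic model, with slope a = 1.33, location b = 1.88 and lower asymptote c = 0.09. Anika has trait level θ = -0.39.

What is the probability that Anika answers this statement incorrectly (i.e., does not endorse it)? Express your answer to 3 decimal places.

0.868

P(θ) = c + (1 − c) · 1 / (1 + exp(−a(θ − b)))
Exponent: 1.33 × (-0.39 − 1.88) = -3.0191
1/(1 + e^{3.0191}) = 0.0466
P = 0.09 + 0.91 × 0.0466 = 0.1324
P(incorrect) = 1 − 0.1324 = 0.8676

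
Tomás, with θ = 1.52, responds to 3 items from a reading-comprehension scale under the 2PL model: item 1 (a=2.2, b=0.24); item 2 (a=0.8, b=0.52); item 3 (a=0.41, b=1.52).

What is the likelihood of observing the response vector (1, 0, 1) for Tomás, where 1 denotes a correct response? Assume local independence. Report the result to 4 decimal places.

P(θ) = 1 / (1 + exp(−a(θ − b)))
P_1 = 1/(1+e^{-2.8160}) = 0.9435
P_2 = 1/(1+e^{-0.8000}) = 0.6900
P_3 = 1/(1+e^{0.0000}) = 0.5000
L = P_1 × (1−P_2) × P_3 = 0.9435 × 0.3100 × 0.5000 = 0.14626

0.1463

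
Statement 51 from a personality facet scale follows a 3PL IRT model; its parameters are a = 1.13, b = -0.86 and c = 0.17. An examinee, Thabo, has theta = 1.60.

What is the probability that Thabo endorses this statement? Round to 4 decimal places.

0.9515

P(theta) = c + (1 − c) · 1 / (1 + exp(−a(theta − b)))
Exponent: 1.13 × (1.60 − (-0.86)) = 2.7798
1/(1 + e^{-2.7798}) = 0.9416
P = 0.17 + 0.83 × 0.9416 = 0.9515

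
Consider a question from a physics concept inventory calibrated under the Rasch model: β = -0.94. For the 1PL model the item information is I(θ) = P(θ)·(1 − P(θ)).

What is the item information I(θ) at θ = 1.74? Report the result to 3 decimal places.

P = 1/(1+e^{-2.6800}) = 0.9358
P(1−P) = 0.9358 × 0.0642 = 0.0600
I = P(1−P) = 0.06005

0.060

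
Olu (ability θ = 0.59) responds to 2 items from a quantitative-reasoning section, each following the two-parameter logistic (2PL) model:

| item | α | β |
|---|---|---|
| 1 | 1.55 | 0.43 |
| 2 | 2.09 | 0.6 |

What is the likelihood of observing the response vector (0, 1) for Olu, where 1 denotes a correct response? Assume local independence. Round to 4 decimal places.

P(θ) = 1 / (1 + exp(−α(θ − β)))
P_1 = 1/(1+e^{-0.2480}) = 0.5617
P_2 = 1/(1+e^{0.0209}) = 0.4948
L = (1−P_1) × P_2 = 0.4383 × 0.4948 = 0.21687

0.2169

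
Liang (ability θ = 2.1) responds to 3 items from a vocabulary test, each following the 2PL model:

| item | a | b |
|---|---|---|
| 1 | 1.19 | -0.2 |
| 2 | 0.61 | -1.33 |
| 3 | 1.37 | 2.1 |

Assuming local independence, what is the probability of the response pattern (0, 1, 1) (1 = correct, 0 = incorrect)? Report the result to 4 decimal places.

P(θ) = 1 / (1 + exp(−a(θ − b)))
P_1 = 1/(1+e^{-2.7370}) = 0.9392
P_2 = 1/(1+e^{-2.0923}) = 0.8902
P_3 = 1/(1+e^{0.0000}) = 0.5000
L = (1−P_1) × P_2 × P_3 = 0.0608 × 0.8902 × 0.5000 = 0.02707

0.0271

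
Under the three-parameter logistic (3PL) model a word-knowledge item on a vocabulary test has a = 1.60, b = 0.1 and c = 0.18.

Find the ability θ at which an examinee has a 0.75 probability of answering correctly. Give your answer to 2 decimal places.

P(θ) = c + (1 − c) · 1 / (1 + exp(−a(θ − b)))
Remove guessing floor: (0.75 − 0.18)/(1 − 0.18) = 0.6951
logit = ln(0.6951/0.3049) = 0.8242
θ = b + logit/(a) = 0.1 + 0.8242/1.6000 = 0.6151

0.62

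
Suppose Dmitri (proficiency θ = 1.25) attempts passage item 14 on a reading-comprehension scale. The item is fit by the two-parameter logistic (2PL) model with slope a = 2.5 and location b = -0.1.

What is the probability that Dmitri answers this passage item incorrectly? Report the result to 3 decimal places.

P(θ) = 1 / (1 + exp(−a(θ − b)))
Exponent: 2.5 × (1.25 − (-0.1)) = 3.3750
1/(1 + e^{-3.3750}) = 0.9669
P(incorrect) = 1 − 0.9669 = 0.0331

0.033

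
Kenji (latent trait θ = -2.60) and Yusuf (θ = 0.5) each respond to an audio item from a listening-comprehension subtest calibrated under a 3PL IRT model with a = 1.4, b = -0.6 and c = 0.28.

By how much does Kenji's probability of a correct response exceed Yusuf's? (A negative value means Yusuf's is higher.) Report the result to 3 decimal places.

P(θ) = c + (1 − c) · 1 / (1 + exp(−a(θ − b)))
P(Kenji) = 0.3213  [exponent -2.8000]
P(Yusuf) = 0.8729  [exponent 1.5400]
Difference = 0.3213 − 0.8729 = -0.5516

-0.552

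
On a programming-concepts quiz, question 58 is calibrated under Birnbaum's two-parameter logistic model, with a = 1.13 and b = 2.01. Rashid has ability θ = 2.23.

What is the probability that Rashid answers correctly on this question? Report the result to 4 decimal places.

0.5618

P(θ) = 1 / (1 + exp(−a(θ − b)))
Exponent: 1.13 × (2.23 − 2.01) = 0.2486
1/(1 + e^{-0.2486}) = 0.5618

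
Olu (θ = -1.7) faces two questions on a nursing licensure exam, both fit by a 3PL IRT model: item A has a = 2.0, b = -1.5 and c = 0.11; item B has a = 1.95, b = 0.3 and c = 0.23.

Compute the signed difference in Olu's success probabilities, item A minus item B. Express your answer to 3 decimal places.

0.222

P(θ) = c + (1 − c) · 1 / (1 + exp(−a(θ − b)))
P_A = 0.4672
P_B = 0.2453
P_A − P_B = 0.2219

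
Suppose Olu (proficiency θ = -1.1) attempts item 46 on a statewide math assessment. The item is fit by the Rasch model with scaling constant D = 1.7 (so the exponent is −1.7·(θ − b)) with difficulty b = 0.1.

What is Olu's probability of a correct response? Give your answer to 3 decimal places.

0.115

P(θ) = 1 / (1 + exp(−D·(θ − b)))
Exponent: 1.7 × (-1.1 − 0.1) = -2.0400
1/(1 + e^{2.0400}) = 0.1151
P = 0.1151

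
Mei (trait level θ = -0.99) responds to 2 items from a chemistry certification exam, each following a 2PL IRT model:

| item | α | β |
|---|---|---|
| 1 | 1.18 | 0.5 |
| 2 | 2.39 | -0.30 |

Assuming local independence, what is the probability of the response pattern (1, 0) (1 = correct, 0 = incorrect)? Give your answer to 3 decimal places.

P(θ) = 1 / (1 + exp(−α(θ − β)))
P_1 = 1/(1+e^{1.7582}) = 0.1470
P_2 = 1/(1+e^{1.6491}) = 0.1612
L = P_1 × (1−P_2) = 0.1470 × 0.8388 = 0.12331

0.123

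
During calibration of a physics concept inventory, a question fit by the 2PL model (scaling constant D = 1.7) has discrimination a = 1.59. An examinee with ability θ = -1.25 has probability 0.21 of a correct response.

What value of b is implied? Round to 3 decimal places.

-0.760

P(θ) = 1 / (1 + exp(−D·a(θ − b)))
logit(0.21) = ln(0.21/0.79) = -1.3249
b = θ − logit/(1.7·a) = -1.25 − (-1.3249)/2.7030 = -0.7598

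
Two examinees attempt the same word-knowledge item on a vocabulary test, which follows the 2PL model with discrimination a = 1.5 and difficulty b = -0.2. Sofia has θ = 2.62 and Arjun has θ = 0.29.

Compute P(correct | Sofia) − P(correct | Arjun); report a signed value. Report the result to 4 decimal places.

P(θ) = 1 / (1 + exp(−a(θ − b)))
P(Sofia) = 0.9857  [exponent 4.2300]
P(Arjun) = 0.6759  [exponent 0.7350]
Difference = 0.9857 − 0.6759 = 0.3098

0.3098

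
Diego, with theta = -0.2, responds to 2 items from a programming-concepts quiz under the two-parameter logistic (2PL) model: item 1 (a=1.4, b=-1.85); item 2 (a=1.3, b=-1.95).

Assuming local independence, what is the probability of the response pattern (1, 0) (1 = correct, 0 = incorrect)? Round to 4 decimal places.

P(theta) = 1 / (1 + exp(−a(theta − b)))
P_1 = 1/(1+e^{-2.3100}) = 0.9097
P_2 = 1/(1+e^{-2.2750}) = 0.9068
L = P_1 × (1−P_2) = 0.9097 × 0.0932 = 0.08480

0.0848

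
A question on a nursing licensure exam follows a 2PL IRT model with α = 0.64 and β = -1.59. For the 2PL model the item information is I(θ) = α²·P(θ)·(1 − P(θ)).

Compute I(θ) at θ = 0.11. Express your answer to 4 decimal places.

0.0772

P = 1/(1+e^{-1.0880}) = 0.7480
P(1−P) = 0.7480 × 0.2520 = 0.1885
I = α² × P(1−P) = 0.64² × 0.1885 = 0.07721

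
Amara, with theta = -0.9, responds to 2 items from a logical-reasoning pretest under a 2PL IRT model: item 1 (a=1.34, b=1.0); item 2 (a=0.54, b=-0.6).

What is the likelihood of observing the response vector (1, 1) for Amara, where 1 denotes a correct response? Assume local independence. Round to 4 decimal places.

0.0334

P(theta) = 1 / (1 + exp(−a(theta − b)))
P_1 = 1/(1+e^{2.5460}) = 0.0727
P_2 = 1/(1+e^{0.1620}) = 0.4596
L = P_1 × P_2 = 0.0727 × 0.4596 = 0.03341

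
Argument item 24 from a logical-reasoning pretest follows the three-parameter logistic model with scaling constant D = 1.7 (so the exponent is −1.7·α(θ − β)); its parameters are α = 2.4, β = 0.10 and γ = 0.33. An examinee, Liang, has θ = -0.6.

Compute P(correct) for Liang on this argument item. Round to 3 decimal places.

P(θ) = γ + (1 − γ) · 1 / (1 + exp(−D·α(θ − β)))
Exponent: 1.7 × 2.4 × (-0.6 − 0.10) = -2.8560
1/(1 + e^{2.8560}) = 0.0544
P = 0.33 + 0.67 × 0.0544 = 0.3664

0.366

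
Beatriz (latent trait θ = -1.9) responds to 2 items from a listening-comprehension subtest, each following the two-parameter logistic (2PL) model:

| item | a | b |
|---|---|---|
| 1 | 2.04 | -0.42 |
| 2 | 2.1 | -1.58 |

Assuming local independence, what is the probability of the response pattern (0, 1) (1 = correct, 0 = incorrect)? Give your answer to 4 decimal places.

0.3223

P(θ) = 1 / (1 + exp(−a(θ − b)))
P_1 = 1/(1+e^{3.0192}) = 0.0466
P_2 = 1/(1+e^{0.6720}) = 0.3380
L = (1−P_1) × P_2 = 0.9534 × 0.3380 = 0.32231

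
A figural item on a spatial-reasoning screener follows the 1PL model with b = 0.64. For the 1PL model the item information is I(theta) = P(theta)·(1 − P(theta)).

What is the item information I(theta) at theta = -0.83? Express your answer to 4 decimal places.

P = 1/(1+e^{1.4700}) = 0.1869
P(1−P) = 0.1869 × 0.8131 = 0.1520
I = P(1−P) = 0.15200

0.1520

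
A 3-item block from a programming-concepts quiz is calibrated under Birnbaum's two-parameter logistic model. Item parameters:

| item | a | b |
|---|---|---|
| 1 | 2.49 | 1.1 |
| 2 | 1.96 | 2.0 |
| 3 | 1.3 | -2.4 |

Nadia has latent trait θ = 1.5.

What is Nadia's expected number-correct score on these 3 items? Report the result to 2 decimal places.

P(θ) = 1 / (1 + exp(−a(θ − b)))
P_1 = 1/(1+e^{-0.9960}) = 0.7303
P_2 = 1/(1+e^{0.9800}) = 0.2729
P_3 = 1/(1+e^{-5.0700}) = 0.9938
E[score] = 0.7303 + 0.2729 + 0.9938 = 1.9969

2.00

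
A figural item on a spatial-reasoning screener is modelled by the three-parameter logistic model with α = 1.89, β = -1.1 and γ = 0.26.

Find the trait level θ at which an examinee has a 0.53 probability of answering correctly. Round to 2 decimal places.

P(θ) = γ + (1 − γ) · 1 / (1 + exp(−α(θ − β)))
Remove guessing floor: (0.53 − 0.26)/(1 − 0.26) = 0.3649
logit = ln(0.3649/0.6351) = -0.5543
θ = β + logit/(α) = -1.1 + (-0.5543)/1.8900 = -1.3933

-1.39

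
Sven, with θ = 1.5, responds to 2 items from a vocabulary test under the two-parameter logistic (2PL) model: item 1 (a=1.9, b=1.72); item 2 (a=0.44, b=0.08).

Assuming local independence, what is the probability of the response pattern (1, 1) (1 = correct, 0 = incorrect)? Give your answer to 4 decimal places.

0.2586

P(θ) = 1 / (1 + exp(−a(θ − b)))
P_1 = 1/(1+e^{0.4180}) = 0.3970
P_2 = 1/(1+e^{-0.6248}) = 0.6513
L = P_1 × P_2 = 0.3970 × 0.6513 = 0.25857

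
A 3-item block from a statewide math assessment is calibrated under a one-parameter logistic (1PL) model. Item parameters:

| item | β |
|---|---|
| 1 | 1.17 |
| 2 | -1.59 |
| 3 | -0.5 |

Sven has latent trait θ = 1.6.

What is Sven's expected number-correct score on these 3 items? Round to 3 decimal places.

P(θ) = 1 / (1 + exp(−(θ − β)))
P_1 = 1/(1+e^{-0.4300}) = 0.6059
P_2 = 1/(1+e^{-3.1900}) = 0.9605
P_3 = 1/(1+e^{-2.1000}) = 0.8909
E[score] = 0.6059 + 0.9605 + 0.8909 = 2.4572

2.457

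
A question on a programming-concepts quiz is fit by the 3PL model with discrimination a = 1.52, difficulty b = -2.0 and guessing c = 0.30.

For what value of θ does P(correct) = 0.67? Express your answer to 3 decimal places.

-1.925

P(θ) = c + (1 − c) · 1 / (1 + exp(−a(θ − b)))
Remove guessing floor: (0.67 − 0.30)/(1 − 0.30) = 0.5286
logit = ln(0.5286/0.4714) = 0.1144
θ = b + logit/(a) = -2.0 + 0.1144/1.5200 = -1.9247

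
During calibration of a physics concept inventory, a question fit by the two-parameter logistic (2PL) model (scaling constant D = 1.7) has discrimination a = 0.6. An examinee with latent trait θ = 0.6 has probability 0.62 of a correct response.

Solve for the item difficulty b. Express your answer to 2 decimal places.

P(θ) = 1 / (1 + exp(−D·a(θ − b)))
logit(0.62) = ln(0.62/0.38) = 0.4895
b = θ − logit/(1.7·a) = 0.6 − 0.4895/1.0200 = 0.1201

0.12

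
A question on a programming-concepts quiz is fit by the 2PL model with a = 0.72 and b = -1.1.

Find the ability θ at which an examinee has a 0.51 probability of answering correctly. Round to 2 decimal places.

-1.04

P(θ) = 1 / (1 + exp(−a(θ − b)))
logit = ln(0.5100/0.4900) = 0.0400
θ = b + logit/(a) = -1.1 + 0.0400/0.7200 = -1.0444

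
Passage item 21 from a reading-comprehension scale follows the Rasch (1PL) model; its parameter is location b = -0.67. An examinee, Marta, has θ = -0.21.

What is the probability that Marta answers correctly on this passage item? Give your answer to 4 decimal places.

0.6130

P(θ) = 1 / (1 + exp(−(θ − b)))
Exponent: (-0.21 − (-0.67)) = 0.4600
1/(1 + e^{-0.4600}) = 0.6130
P = 0.6130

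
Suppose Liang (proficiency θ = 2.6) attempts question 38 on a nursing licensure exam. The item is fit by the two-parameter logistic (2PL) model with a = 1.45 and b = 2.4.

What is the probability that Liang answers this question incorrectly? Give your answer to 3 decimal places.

P(θ) = 1 / (1 + exp(−a(θ − b)))
Exponent: 1.45 × (2.6 − 2.4) = 0.2900
1/(1 + e^{-0.2900}) = 0.5720
P(incorrect) = 1 − 0.5720 = 0.4280

0.428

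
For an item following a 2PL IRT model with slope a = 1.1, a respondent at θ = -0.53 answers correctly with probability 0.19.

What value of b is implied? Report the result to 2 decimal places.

P(θ) = 1 / (1 + exp(−a(θ − b)))
logit(0.19) = ln(0.19/0.81) = -1.4500
b = θ − logit/(a) = -0.53 − (-1.4500)/1.1000 = 0.7882

0.79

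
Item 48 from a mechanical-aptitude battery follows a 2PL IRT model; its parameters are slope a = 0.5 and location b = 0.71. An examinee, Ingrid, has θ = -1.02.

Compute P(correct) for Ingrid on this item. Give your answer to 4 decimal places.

P(θ) = 1 / (1 + exp(−a(θ − b)))
Exponent: 0.5 × (-1.02 − 0.71) = -0.8650
1/(1 + e^{0.8650}) = 0.2963

0.2963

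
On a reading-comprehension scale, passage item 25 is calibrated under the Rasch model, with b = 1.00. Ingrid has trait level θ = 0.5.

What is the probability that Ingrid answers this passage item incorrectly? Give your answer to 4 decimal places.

P(θ) = 1 / (1 + exp(−(θ − b)))
Exponent: (0.5 − 1.00) = -0.5000
1/(1 + e^{0.5000}) = 0.3775
P = 0.3775
P(incorrect) = 1 − 0.3775 = 0.6225

0.6225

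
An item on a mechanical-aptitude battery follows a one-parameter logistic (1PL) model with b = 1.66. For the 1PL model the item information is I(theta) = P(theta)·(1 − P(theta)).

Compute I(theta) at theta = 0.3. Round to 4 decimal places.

P = 1/(1+e^{1.3600}) = 0.2042
P(1−P) = 0.2042 × 0.7958 = 0.1625
I = P(1−P) = 0.16253

0.1625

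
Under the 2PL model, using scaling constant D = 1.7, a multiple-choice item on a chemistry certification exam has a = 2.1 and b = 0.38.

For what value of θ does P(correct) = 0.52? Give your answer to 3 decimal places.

P(θ) = 1 / (1 + exp(−D·a(θ − b)))
logit = ln(0.5200/0.4800) = 0.0800
θ = b + logit/(1.7·a) = 0.38 + 0.0800/3.5700 = 0.4024

0.402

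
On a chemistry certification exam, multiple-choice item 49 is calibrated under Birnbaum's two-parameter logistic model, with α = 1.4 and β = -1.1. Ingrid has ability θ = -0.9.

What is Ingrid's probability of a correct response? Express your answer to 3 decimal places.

0.570

P(θ) = 1 / (1 + exp(−α(θ − β)))
Exponent: 1.4 × (-0.9 − (-1.1)) = 0.2800
1/(1 + e^{-0.2800}) = 0.5695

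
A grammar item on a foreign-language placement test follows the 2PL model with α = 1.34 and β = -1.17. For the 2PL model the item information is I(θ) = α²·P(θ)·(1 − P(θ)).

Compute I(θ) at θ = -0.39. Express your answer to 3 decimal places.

0.346

P = 1/(1+e^{-1.0452}) = 0.7399
P(1−P) = 0.7399 × 0.2601 = 0.1925
I = α² × P(1−P) = 1.34² × 0.1925 = 0.34560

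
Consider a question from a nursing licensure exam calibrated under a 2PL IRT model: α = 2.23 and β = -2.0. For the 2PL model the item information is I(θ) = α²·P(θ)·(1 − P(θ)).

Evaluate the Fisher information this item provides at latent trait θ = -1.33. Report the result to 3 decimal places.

0.744

P = 1/(1+e^{-1.4941}) = 0.8167
P(1−P) = 0.8167 × 0.1833 = 0.1497
I = α² × P(1−P) = 2.23² × 0.1497 = 0.74447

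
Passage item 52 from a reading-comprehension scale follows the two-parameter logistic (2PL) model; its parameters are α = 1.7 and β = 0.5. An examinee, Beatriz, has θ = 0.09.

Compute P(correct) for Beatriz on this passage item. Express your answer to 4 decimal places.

P(θ) = 1 / (1 + exp(−α(θ − β)))
Exponent: 1.7 × (0.09 − 0.5) = -0.6970
1/(1 + e^{0.6970}) = 0.3325

0.3325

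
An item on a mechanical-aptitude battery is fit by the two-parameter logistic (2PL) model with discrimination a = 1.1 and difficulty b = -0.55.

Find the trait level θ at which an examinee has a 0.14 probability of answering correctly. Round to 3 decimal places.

-2.200

P(θ) = 1 / (1 + exp(−a(θ − b)))
logit = ln(0.1400/0.8600) = -1.8153
θ = b + logit/(a) = -0.55 + (-1.8153)/1.1000 = -2.2003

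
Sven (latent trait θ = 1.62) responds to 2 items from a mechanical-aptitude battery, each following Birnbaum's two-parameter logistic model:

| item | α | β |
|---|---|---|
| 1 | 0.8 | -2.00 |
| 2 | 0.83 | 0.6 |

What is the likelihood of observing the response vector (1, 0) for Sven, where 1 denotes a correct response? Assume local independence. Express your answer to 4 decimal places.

0.2844

P(θ) = 1 / (1 + exp(−α(θ − β)))
P_1 = 1/(1+e^{-2.8960}) = 0.9476
P_2 = 1/(1+e^{-0.8466}) = 0.6999
L = P_1 × (1−P_2) = 0.9476 × 0.3001 = 0.28443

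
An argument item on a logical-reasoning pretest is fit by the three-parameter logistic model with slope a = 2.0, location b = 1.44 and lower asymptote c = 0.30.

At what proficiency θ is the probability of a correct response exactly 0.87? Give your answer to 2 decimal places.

2.18

P(θ) = c + (1 − c) · 1 / (1 + exp(−a(θ − b)))
Remove guessing floor: (0.87 − 0.30)/(1 − 0.30) = 0.8143
logit = ln(0.8143/0.1857) = 1.4781
θ = b + logit/(a) = 1.44 + 1.4781/2.0000 = 2.1791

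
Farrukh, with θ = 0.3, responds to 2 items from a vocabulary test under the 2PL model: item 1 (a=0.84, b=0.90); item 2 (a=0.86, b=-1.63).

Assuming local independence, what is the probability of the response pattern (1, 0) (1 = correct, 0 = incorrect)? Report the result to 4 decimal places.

0.0602

P(θ) = 1 / (1 + exp(−a(θ − b)))
P_1 = 1/(1+e^{0.5040}) = 0.3766
P_2 = 1/(1+e^{-1.6598}) = 0.8402
L = P_1 × (1−P_2) = 0.3766 × 0.1598 = 0.06018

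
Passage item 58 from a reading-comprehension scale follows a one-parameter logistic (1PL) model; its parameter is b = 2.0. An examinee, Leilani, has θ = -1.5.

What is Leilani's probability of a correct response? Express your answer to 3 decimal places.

P(θ) = 1 / (1 + exp(−(θ − b)))
Exponent: (-1.5 − 2.0) = -3.5000
1/(1 + e^{3.5000}) = 0.0293
P = 0.0293

0.029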